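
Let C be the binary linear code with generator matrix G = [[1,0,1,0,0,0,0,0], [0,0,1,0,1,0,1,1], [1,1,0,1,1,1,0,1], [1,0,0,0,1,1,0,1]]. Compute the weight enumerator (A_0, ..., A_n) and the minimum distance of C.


Weight distribution: A_0 = 1, A_2 = 3, A_4 = 7, A_6 = 5. Minimum distance d = 2.

Enumerate all 2^4 = 16 messages m ∈ F_2^4.
For each, compute codeword c = mG in F_2^8, then tally its weight.
  m = 0000 → c = 00000000, weight = 0.
  m = 1000 → c = 10100000, weight = 2.
  m = 0100 → c = 00101011, weight = 4.
  m = 1100 → c = 10001011, weight = 4.
  m = 0010 → c = 11011101, weight = 6.
  m = 1010 → c = 01111101, weight = 6.
  m = 0110 → c = 11110110, weight = 6.
  m = 1110 → c = 01010110, weight = 4.
  m = 0001 → c = 10001101, weight = 4.
  m = 1001 → c = 00101101, weight = 4.
  m = 0101 → c = 10100110, weight = 4.
  m = 1101 → c = 00000110, weight = 2.
  m = 0011 → c = 01010000, weight = 2.
  m = 1011 → c = 11110000, weight = 4.
  m = 0111 → c = 01111011, weight = 6.
  m = 1111 → c = 11011011, weight = 6.
Tally weights:
  weight 0: 1 codewords.
  weight 2: 3 codewords.
  weight 4: 7 codewords.
  weight 6: 5 codewords.
Minimum distance d = smallest w > 0 with A_w > 0 = 2.
Sanity: Σ A_w = 16 = 2^4 = 16 ✓.


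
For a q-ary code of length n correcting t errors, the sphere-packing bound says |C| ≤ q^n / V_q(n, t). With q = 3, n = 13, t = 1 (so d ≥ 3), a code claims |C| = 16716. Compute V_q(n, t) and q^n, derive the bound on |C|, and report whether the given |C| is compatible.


V_q(n, t) = 27, q^n = 1594323, Hamming bound = 59049, |C| = 16716 ≤ bound (satisfied).

Step 1: Compute V_q(n, t) = Σ_{j=0}^1 C(n, j) (q−1)^j.
  j = 0: C(13,0)·(2)^0 = 1·1 = 1.
  j = 1: C(13,1)·(2)^1 = 13·2 = 26.
  V_q(n, t) = 1 + 26 = 27.
Step 2: q^n = 3^13 = 1594323.
Step 3: Hamming bound ⌊q^n / V_q(n,t)⌋ = ⌊1594323/27⌋ = 59049.
Step 4: Compare |C| = 16716 to 59049: satisfied.
The claimed |C| lies below the Hamming bound.


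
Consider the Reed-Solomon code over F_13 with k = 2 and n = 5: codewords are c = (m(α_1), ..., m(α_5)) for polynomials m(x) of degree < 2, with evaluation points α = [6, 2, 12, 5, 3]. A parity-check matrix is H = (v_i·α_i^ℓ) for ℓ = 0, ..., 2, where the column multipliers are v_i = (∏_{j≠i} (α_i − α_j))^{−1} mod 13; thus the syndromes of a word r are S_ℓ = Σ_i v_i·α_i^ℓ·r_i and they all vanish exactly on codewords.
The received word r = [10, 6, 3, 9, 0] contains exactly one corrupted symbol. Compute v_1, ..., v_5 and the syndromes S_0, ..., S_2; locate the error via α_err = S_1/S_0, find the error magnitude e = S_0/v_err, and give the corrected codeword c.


S = (10, 4, 12), error at position 5, error magnitude e = 6, c = [10, 6, 3, 9, 7].

Step 1: column multipliers v_i = (∏_{j≠i}(α_i − α_j))^{−1} mod 13.
  i = 1 (α = 6): (6−2)(6−12)(6−5)(6−3) = 4·(−6)·1·3 = −72 ≡ 6, so v_1 = 6^{−1} = 11 (mod 13).
  i = 2 (α = 2): (2−6)(2−12)(2−5)(2−3) = (−4)·(−10)·(−3)·(−1) = 120 ≡ 3, so v_2 = 3^{−1} = 9 (mod 13).
  i = 3 (α = 12): (12−6)(12−2)(12−5)(12−3) = 6·10·7·9 = 3780 ≡ 10, so v_3 = 10^{−1} = 4 (mod 13).
  i = 4 (α = 5): (5−6)(5−2)(5−12)(5−3) = (−1)·3·(−7)·2 = 42 ≡ 3, so v_4 = 3^{−1} = 9 (mod 13).
  i = 5 (α = 3): (3−6)(3−2)(3−12)(3−5) = (−3)·1·(−9)·(−2) = −54 ≡ 11, so v_5 = 11^{−1} = 6 (mod 13).
  v = [11, 9, 4, 9, 6].
Step 2: syndromes of r = [10, 6, 3, 9, 0] (all sums mod 13).
  S_0 = Σ v_i r_i = 11·10 + 9·6 + 4·3 + 9·9 + 6·0 = 257 ≡ 10.
  S_1 = Σ v_i α_i r_i = 11·6·10 + 9·2·6 + 4·12·3 + 9·5·9 + 6·3·0 = 1317 ≡ 4.
  α_i^2 mod 13 = [10, 4, 1, 12, 9].
  S_2 = Σ v_i α_i^2 r_i = 11·10·10 + 9·4·6 + 4·1·3 + 9·12·9 + 6·9·0 = 2300 ≡ 12.
  S = (10, 4, 12) ≠ 0, so r is not a codeword (an error is present).
Step 3: locate the error. For a single error e at position i, S_ℓ = v_i·e·α_i^ℓ, so α_err = S_1/S_0.
  S_0^{−1} = 10^{−1} = 4 (mod 13), so α_err = 4·4 = 16 ≡ 3 = α_5. Error position i = 5.
  Consistency check: S_2/S_1 = 12·10 = 120 ≡ 3 = α_err ✓ (single-error assumption holds).
Step 4: error magnitude e = S_0/v_5 = S_0·∏_{j≠5}(α_5 − α_j) = 10·11 = 110 ≡ 6 (mod 13).
Step 5: correct position 5: c_5 = r_5 − e = 0 − 6 ≡ 7 (mod 13). Hence c = [10, 6, 3, 9, 7].
  Check: interpolating c through the α_i gives m(x) = 4 + 1·x (degree < 2) with m(α_i) = c_i for every i, so c is indeed a codeword.


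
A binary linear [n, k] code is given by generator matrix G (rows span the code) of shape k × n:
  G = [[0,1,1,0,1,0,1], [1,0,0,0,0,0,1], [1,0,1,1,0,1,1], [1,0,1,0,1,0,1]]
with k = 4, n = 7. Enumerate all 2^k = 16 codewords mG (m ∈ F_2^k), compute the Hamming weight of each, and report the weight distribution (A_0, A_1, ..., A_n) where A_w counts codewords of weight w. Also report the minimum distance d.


Weight distribution: A_0 = 1, A_2 = 4, A_3 = 2, A_4 = 3, A_5 = 6. Minimum distance d = 2.

Enumerate all 2^4 = 16 messages m ∈ F_2^4.
For each, compute codeword c = mG in F_2^7, then tally its weight.
  m = 0000 → c = 0000000, weight = 0.
  m = 1000 → c = 0110101, weight = 4.
  m = 0100 → c = 1000001, weight = 2.
  m = 1100 → c = 1110100, weight = 4.
  m = 0010 → c = 1011011, weight = 5.
  m = 1010 → c = 1101110, weight = 5.
  m = 0110 → c = 0011010, weight = 3.
  m = 1110 → c = 0101111, weight = 5.
  m = 0001 → c = 1010101, weight = 4.
  m = 1001 → c = 1100000, weight = 2.
  m = 0101 → c = 0010100, weight = 2.
  m = 1101 → c = 0100001, weight = 2.
  m = 0011 → c = 0001110, weight = 3.
  m = 1011 → c = 0111011, weight = 5.
  m = 0111 → c = 1001111, weight = 5.
  m = 1111 → c = 1111010, weight = 5.
Tally weights:
  weight 0: 1 codewords.
  weight 2: 4 codewords.
  weight 3: 2 codewords.
  weight 4: 3 codewords.
  weight 5: 6 codewords.
Minimum distance d = smallest w > 0 with A_w > 0 = 2.
Sanity: Σ A_w = 16 = 2^4 = 16 ✓.


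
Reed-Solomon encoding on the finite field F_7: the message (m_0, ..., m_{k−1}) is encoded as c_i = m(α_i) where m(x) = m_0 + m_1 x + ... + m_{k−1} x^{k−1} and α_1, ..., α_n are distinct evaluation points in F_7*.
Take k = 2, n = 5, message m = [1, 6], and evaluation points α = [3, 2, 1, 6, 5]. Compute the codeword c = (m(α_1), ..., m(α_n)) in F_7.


c = [5, 6, 0, 2, 3]

Message polynomial: m(x) = 1 + 6·x (mod 7).
For each evaluation point α_i, compute m(α_i) mod 7:
  α_1 = 3: Horner steps 6 → 5, so m(3) = 5.
  α_2 = 2: Horner steps 6 → 6, so m(2) = 6.
  α_3 = 1: Horner steps 6 → 0, so m(1) = 0.
  α_4 = 6: Horner steps 6 → 2, so m(6) = 2.
  α_5 = 5: Horner steps 6 → 3, so m(5) = 3.
Codeword c = [5, 6, 0, 2, 3] ∈ F_7^5.


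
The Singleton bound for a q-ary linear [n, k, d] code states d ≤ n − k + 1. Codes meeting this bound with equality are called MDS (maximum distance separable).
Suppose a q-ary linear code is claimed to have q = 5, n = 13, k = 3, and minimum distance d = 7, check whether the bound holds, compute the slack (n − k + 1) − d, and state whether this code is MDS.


Singleton RHS = n − k + 1 = 11, slack = 4, bound satisfied, not MDS.

Singleton bound: d ≤ n − k + 1.
Here n = 13, k = 3, so n − k + 1 = 11.
Given d = 7, check d ≤ 11: YES.
Slack = (n − k + 1) − d = 4.
The code is NOT MDS (slack = 4 > 0).
Description: the claimed parameters are [13, 3, 7]_5; such a code would be non-MDS.


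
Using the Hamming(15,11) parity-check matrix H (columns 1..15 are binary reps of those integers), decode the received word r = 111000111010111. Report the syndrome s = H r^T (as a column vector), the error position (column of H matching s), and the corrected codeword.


s = (0, 0, 0, 1)^T, error position = 1, corrected codeword c = 011000111010111

Compute s = H r^T mod 2 one row at a time:
  s_1 = 1 + 1 + 0 + 1 + 0 + 1 + 1 + 1 = 6 ≡ 0 (mod 2).
  s_2 = 0 + 0 + 0 + 1 + 0 + 1 + 1 + 1 = 4 ≡ 0 (mod 2).
  s_3 = 1 + 1 + 0 + 1 + 0 + 1 + 1 + 1 = 6 ≡ 0 (mod 2).
  s_4 = 1 + 1 + 0 + 1 + 1 + 1 + 1 + 1 = 7 ≡ 1 (mod 2).
s = (0, 0, 0, 1)^T — this equals column 1 of H (binary 0001), so error is at position 1.
Correct: flip bit 1 of r = 111000111010111 to get c = 011000111010111.


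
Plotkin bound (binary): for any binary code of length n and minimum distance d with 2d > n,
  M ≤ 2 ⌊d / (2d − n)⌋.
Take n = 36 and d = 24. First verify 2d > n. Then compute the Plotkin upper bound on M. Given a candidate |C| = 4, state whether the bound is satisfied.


Plotkin bound M ≤ 4; given |C| = 4 ≤ bound (satisfied).

Check applicability: 2d = 48, n = 36.
2d − n = 12 > 0, so Plotkin applies.
Compute d/(2d−n) = 24/12 ≈ 2.0000.
⌊d/(2d−n)⌋ = 2.
Plotkin bound: M ≤ 2·2 = 4.
Given |C| = 4, check: satisfied.
This |C| is at the Plotkin bound.


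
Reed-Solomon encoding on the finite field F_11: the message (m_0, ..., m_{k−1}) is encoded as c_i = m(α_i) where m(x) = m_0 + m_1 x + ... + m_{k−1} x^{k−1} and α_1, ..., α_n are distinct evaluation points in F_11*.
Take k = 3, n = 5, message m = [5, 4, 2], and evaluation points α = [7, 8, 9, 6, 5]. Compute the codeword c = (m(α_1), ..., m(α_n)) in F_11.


c = [10, 0, 5, 2, 9]

Message polynomial: m(x) = 5 + 4·x + 2·x^2 (mod 11).
For each evaluation point α_i, compute m(α_i) mod 11:
  α_1 = 7: Horner steps 2 → 7 → 10, so m(7) = 10.
  α_2 = 8: Horner steps 2 → 9 → 0, so m(8) = 0.
  α_3 = 9: Horner steps 2 → 0 → 5, so m(9) = 5.
  α_4 = 6: Horner steps 2 → 5 → 2, so m(6) = 2.
  α_5 = 5: Horner steps 2 → 3 → 9, so m(5) = 9.
Codeword c = [10, 0, 5, 2, 9] ∈ F_11^5.


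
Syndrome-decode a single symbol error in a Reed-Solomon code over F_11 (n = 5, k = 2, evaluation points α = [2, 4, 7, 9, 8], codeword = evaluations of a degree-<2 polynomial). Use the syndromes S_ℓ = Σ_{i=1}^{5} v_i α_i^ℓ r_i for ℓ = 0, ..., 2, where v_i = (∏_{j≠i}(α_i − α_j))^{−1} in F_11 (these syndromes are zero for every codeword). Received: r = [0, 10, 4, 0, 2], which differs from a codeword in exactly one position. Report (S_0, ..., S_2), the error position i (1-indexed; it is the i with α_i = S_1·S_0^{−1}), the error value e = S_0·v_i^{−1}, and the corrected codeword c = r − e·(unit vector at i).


S = (4, 8, 5), error at position 1, error magnitude e = 8, c = [3, 10, 4, 0, 2].

Step 1: column multipliers v_i = (∏_{j≠i}(α_i − α_j))^{−1} mod 11.
  i = 1 (α = 2): (2−4)(2−7)(2−9)(2−8) = (−2)·(−5)·(−7)·(−6) = 420 ≡ 2, so v_1 = 2^{−1} = 6 (mod 11).
  i = 2 (α = 4): (4−2)(4−7)(4−9)(4−8) = 2·(−3)·(−5)·(−4) = −120 ≡ 1, so v_2 = 1^{−1} = 1 (mod 11).
  i = 3 (α = 7): (7−2)(7−4)(7−9)(7−8) = 5·3·(−2)·(−1) = 30 ≡ 8, so v_3 = 8^{−1} = 7 (mod 11).
  i = 4 (α = 9): (9−2)(9−4)(9−7)(9−8) = 7·5·2·1 = 70 ≡ 4, so v_4 = 4^{−1} = 3 (mod 11).
  i = 5 (α = 8): (8−2)(8−4)(8−7)(8−9) = 6·4·1·(−1) = −24 ≡ 9, so v_5 = 9^{−1} = 5 (mod 11).
  v = [6, 1, 7, 3, 5].
Step 2: syndromes of r = [0, 10, 4, 0, 2] (all sums mod 11).
  S_0 = Σ v_i r_i = 6·0 + 1·10 + 7·4 + 3·0 + 5·2 = 48 ≡ 4.
  S_1 = Σ v_i α_i r_i = 6·2·0 + 1·4·10 + 7·7·4 + 3·9·0 + 5·8·2 = 316 ≡ 8.
  α_i^2 mod 11 = [4, 5, 5, 4, 9].
  S_2 = Σ v_i α_i^2 r_i = 6·4·0 + 1·5·10 + 7·5·4 + 3·4·0 + 5·9·2 = 280 ≡ 5.
  S = (4, 8, 5) ≠ 0, so r is not a codeword (an error is present).
Step 3: locate the error. For a single error e at position i, S_ℓ = v_i·e·α_i^ℓ, so α_err = S_1/S_0.
  S_0^{−1} = 4^{−1} = 3 (mod 11), so α_err = 8·3 = 24 ≡ 2 = α_1. Error position i = 1.
  Consistency check: S_2/S_1 = 5·7 = 35 ≡ 2 = α_err ✓ (single-error assumption holds).
Step 4: error magnitude e = S_0/v_1 = S_0·∏_{j≠1}(α_1 − α_j) = 4·2 = 8 ≡ 8 (mod 11).
Step 5: correct position 1: c_1 = r_1 − e = 0 − 8 ≡ 3 (mod 11). Hence c = [3, 10, 4, 0, 2].
  Check: interpolating c through the α_i gives m(x) = 7 + 9·x (degree < 2) with m(α_i) = c_i for every i, so c is indeed a codeword.


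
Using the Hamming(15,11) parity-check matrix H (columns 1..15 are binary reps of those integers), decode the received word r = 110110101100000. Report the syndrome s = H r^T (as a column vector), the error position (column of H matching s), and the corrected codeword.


s = (0, 1, 1, 0)^T, error position = 6, corrected codeword c = 110111101100000

Compute s = H r^T mod 2 one row at a time:
  s_1 = 0 + 1 + 1 + 0 + 0 + 0 + 0 + 0 = 2 ≡ 0 (mod 2).
  s_2 = 1 + 1 + 0 + 1 + 0 + 0 + 0 + 0 = 3 ≡ 1 (mod 2).
  s_3 = 1 + 0 + 0 + 1 + 1 + 0 + 0 + 0 = 3 ≡ 1 (mod 2).
  s_4 = 1 + 0 + 1 + 1 + 1 + 0 + 0 + 0 = 4 ≡ 0 (mod 2).
s = (0, 1, 1, 0)^T — this equals column 6 of H (binary 0110), so error is at position 6.
Correct: flip bit 6 of r = 110110101100000 to get c = 110111101100000.


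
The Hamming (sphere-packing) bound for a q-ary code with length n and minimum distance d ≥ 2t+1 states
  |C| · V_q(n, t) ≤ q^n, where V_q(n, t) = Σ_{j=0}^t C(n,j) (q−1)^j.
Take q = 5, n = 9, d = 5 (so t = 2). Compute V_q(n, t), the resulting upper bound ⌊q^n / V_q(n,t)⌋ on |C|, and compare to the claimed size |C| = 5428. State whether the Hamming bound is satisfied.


V_q(n, t) = 613, q^n = 1953125, Hamming bound = 3186, |C| = 5428 > bound (violated).

Step 1: Compute V_q(n, t) = Σ_{j=0}^2 C(n, j) (q−1)^j.
  j = 0: C(9,0)·(4)^0 = 1·1 = 1.
  j = 1: C(9,1)·(4)^1 = 9·4 = 36.
  j = 2: C(9,2)·(4)^2 = 36·16 = 576.
  V_q(n, t) = 1 + 36 + 576 = 613.
Step 2: q^n = 5^9 = 1953125.
Step 3: Hamming bound ⌊q^n / V_q(n,t)⌋ = ⌊1953125/613⌋ = 3186.
Step 4: Compare |C| = 5428 to 3186: violated.
The claimed |C| lies above the Hamming bound, so no 5-ary code of length 9 with d ≥ 5 can have 5428 codewords.


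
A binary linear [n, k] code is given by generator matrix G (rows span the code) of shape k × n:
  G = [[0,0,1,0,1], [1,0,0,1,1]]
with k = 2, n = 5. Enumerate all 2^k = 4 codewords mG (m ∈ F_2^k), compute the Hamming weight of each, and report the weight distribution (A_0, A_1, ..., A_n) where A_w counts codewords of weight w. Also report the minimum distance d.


Weight distribution: A_0 = 1, A_2 = 1, A_3 = 2. Minimum distance d = 2.

Enumerate all 2^2 = 4 messages m ∈ F_2^2.
For each, compute codeword c = mG in F_2^5, then tally its weight.
  m = 00 → c = 00000, weight = 0.
  m = 10 → c = 00101, weight = 2.
  m = 01 → c = 10011, weight = 3.
  m = 11 → c = 10110, weight = 3.
Tally weights:
  weight 0: 1 codewords.
  weight 2: 1 codewords.
  weight 3: 2 codewords.
Minimum distance d = smallest w > 0 with A_w > 0 = 2.
Sanity: Σ A_w = 4 = 2^2 = 4 ✓.


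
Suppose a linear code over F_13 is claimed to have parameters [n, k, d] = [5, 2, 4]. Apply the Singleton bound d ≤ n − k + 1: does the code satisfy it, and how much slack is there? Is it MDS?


Singleton RHS = n − k + 1 = 4, slack = 0, bound satisfied, MDS.

Singleton bound: d ≤ n − k + 1.
Here n = 5, k = 2, so n − k + 1 = 4.
Given d = 4, check d ≤ 4: YES.
Slack = (n − k + 1) − d = 0.
The code is MDS (slack = 0).
Description: the claimed parameters are [5, 2, 4]_13; such a code would be MDS (meets Singleton bound).


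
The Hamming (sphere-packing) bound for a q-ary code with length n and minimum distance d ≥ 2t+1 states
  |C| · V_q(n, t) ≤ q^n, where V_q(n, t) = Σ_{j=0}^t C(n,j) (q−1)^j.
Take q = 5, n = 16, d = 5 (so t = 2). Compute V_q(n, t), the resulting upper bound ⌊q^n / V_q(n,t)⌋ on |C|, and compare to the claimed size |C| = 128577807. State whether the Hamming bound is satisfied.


V_q(n, t) = 1985, q^n = 152587890625, Hamming bound = 76870473, |C| = 128577807 > bound (violated).

Step 1: Compute V_q(n, t) = Σ_{j=0}^2 C(n, j) (q−1)^j.
  j = 0: C(16,0)·(4)^0 = 1·1 = 1.
  j = 1: C(16,1)·(4)^1 = 16·4 = 64.
  j = 2: C(16,2)·(4)^2 = 120·16 = 1920.
  V_q(n, t) = 1 + 64 + 1920 = 1985.
Step 2: q^n = 5^16 = 152587890625.
Step 3: Hamming bound ⌊q^n / V_q(n,t)⌋ = ⌊152587890625/1985⌋ = 76870473.
Step 4: Compare |C| = 128577807 to 76870473: violated.
The claimed |C| lies above the Hamming bound, so no 5-ary code of length 16 with d ≥ 5 can have 128577807 codewords.


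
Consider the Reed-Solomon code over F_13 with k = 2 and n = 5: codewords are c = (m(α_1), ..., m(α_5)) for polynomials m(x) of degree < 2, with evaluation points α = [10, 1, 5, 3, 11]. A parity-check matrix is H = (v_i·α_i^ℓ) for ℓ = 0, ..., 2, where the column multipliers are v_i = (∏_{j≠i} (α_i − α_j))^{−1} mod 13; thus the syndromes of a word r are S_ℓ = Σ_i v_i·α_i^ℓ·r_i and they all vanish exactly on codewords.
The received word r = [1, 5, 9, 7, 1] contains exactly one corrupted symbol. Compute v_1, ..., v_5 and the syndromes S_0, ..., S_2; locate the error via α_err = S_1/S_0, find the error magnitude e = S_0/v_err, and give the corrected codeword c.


S = (1, 11, 4), error at position 5, error magnitude e = 12, c = [1, 5, 9, 7, 2].

Step 1: column multipliers v_i = (∏_{j≠i}(α_i − α_j))^{−1} mod 13.
  i = 1 (α = 10): (10−1)(10−5)(10−3)(10−11) = 9·5·7·(−1) = −315 ≡ 10, so v_1 = 10^{−1} = 4 (mod 13).
  i = 2 (α = 1): (1−10)(1−5)(1−3)(1−11) = (−9)·(−4)·(−2)·(−10) = 720 ≡ 5, so v_2 = 5^{−1} = 8 (mod 13).
  i = 3 (α = 5): (5−10)(5−1)(5−3)(5−11) = (−5)·4·2·(−6) = 240 ≡ 6, so v_3 = 6^{−1} = 11 (mod 13).
  i = 4 (α = 3): (3−10)(3−1)(3−5)(3−11) = (−7)·2·(−2)·(−8) = −224 ≡ 10, so v_4 = 10^{−1} = 4 (mod 13).
  i = 5 (α = 11): (11−10)(11−1)(11−5)(11−3) = 1·10·6·8 = 480 ≡ 12, so v_5 = 12^{−1} = 12 (mod 13).
  v = [4, 8, 11, 4, 12].
Step 2: syndromes of r = [1, 5, 9, 7, 1] (all sums mod 13).
  S_0 = Σ v_i r_i = 4·1 + 8·5 + 11·9 + 4·7 + 12·1 = 183 ≡ 1.
  S_1 = Σ v_i α_i r_i = 4·10·1 + 8·1·5 + 11·5·9 + 4·3·7 + 12·11·1 = 791 ≡ 11.
  α_i^2 mod 13 = [9, 1, 12, 9, 4].
  S_2 = Σ v_i α_i^2 r_i = 4·9·1 + 8·1·5 + 11·12·9 + 4·9·7 + 12·4·1 = 1564 ≡ 4.
  S = (1, 11, 4) ≠ 0, so r is not a codeword (an error is present).
Step 3: locate the error. For a single error e at position i, S_ℓ = v_i·e·α_i^ℓ, so α_err = S_1/S_0.
  S_0^{−1} = 1^{−1} = 1 (mod 13), so α_err = 11·1 = 11 ≡ 11 = α_5. Error position i = 5.
  Consistency check: S_2/S_1 = 4·6 = 24 ≡ 11 = α_err ✓ (single-error assumption holds).
Step 4: error magnitude e = S_0/v_5 = S_0·∏_{j≠5}(α_5 − α_j) = 1·12 = 12 ≡ 12 (mod 13).
Step 5: correct position 5: c_5 = r_5 − e = 1 − 12 ≡ 2 (mod 13). Hence c = [1, 5, 9, 7, 2].
  Check: interpolating c through the α_i gives m(x) = 4 + 1·x (degree < 2) with m(α_i) = c_i for every i, so c is indeed a codeword.


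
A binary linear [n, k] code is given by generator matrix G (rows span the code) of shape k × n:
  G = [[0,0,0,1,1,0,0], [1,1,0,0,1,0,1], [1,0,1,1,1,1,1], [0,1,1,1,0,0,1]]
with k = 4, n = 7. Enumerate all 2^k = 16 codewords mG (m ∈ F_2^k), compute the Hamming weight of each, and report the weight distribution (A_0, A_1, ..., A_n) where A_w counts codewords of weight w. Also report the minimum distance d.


Weight distribution: A_0 = 1, A_2 = 3, A_4 = 11, A_6 = 1. Minimum distance d = 2.

Enumerate all 2^4 = 16 messages m ∈ F_2^4.
For each, compute codeword c = mG in F_2^7, then tally its weight.
  m = 0000 → c = 0000000, weight = 0.
  m = 1000 → c = 0001100, weight = 2.
  m = 0100 → c = 1100101, weight = 4.
  m = 1100 → c = 1101001, weight = 4.
  m = 0010 → c = 1011111, weight = 6.
  m = 1010 → c = 1010011, weight = 4.
  m = 0110 → c = 0111010, weight = 4.
  m = 1110 → c = 0110110, weight = 4.
  m = 0001 → c = 0111001, weight = 4.
  m = 1001 → c = 0110101, weight = 4.
  m = 0101 → c = 1011100, weight = 4.
  m = 1101 → c = 1010000, weight = 2.
  m = 0011 → c = 1100110, weight = 4.
  m = 1011 → c = 1101010, weight = 4.
  m = 0111 → c = 0000011, weight = 2.
  m = 1111 → c = 0001111, weight = 4.
Tally weights:
  weight 0: 1 codewords.
  weight 2: 3 codewords.
  weight 4: 11 codewords.
  weight 6: 1 codewords.
Minimum distance d = smallest w > 0 with A_w > 0 = 2.
Sanity: Σ A_w = 16 = 2^4 = 16 ✓.


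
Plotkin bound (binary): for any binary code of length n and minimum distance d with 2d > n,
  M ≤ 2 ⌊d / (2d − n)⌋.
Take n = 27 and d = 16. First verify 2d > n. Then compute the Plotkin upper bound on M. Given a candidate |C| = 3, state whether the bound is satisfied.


Plotkin bound M ≤ 6; given |C| = 3 ≤ bound (satisfied).

Check applicability: 2d = 32, n = 27.
2d − n = 5 > 0, so Plotkin applies.
Compute d/(2d−n) = 16/5 ≈ 3.2000.
⌊d/(2d−n)⌋ = 3.
Plotkin bound: M ≤ 2·3 = 6.
Given |C| = 3, check: satisfied.
This |C| is below the Plotkin bound.


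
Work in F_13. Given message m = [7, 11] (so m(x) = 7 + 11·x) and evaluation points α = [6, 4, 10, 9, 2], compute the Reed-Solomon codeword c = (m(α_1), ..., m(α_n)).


c = [8, 12, 0, 2, 3]

Message polynomial: m(x) = 7 + 11·x (mod 13).
For each evaluation point α_i, compute m(α_i) mod 13:
  α_1 = 6: Horner steps 11 → 8, so m(6) = 8.
  α_2 = 4: Horner steps 11 → 12, so m(4) = 12.
  α_3 = 10: Horner steps 11 → 0, so m(10) = 0.
  α_4 = 9: Horner steps 11 → 2, so m(9) = 2.
  α_5 = 2: Horner steps 11 → 3, so m(2) = 3.
Codeword c = [8, 12, 0, 2, 3] ∈ F_13^5.


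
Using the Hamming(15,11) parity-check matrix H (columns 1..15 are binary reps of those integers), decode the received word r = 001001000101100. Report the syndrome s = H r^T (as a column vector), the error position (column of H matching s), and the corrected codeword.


s = (1, 1, 1, 0)^T, error position = 14, corrected codeword c = 001001000101110

Compute s = H r^T mod 2 one row at a time:
  s_1 = 0 + 0 + 1 + 0 + 1 + 1 + 0 + 0 = 3 ≡ 1 (mod 2).
  s_2 = 0 + 0 + 1 + 0 + 1 + 1 + 0 + 0 = 3 ≡ 1 (mod 2).
  s_3 = 0 + 1 + 1 + 0 + 1 + 0 + 0 + 0 = 3 ≡ 1 (mod 2).
  s_4 = 0 + 1 + 0 + 0 + 0 + 0 + 1 + 0 = 2 ≡ 0 (mod 2).
s = (1, 1, 1, 0)^T — this equals column 14 of H (binary 1110), so error is at position 14.
Correct: flip bit 14 of r = 001001000101100 to get c = 001001000101110.


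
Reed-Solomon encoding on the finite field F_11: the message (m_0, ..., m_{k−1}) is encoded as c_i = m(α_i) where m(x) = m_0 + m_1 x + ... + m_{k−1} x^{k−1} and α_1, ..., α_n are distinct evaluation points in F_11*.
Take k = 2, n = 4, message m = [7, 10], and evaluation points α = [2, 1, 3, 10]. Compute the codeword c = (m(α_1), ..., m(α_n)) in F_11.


c = [5, 6, 4, 8]

Message polynomial: m(x) = 7 + 10·x (mod 11).
For each evaluation point α_i, compute m(α_i) mod 11:
  α_1 = 2: Horner steps 10 → 5, so m(2) = 5.
  α_2 = 1: Horner steps 10 → 6, so m(1) = 6.
  α_3 = 3: Horner steps 10 → 4, so m(3) = 4.
  α_4 = 10: Horner steps 10 → 8, so m(10) = 8.
Codeword c = [5, 6, 4, 8] ∈ F_11^4.


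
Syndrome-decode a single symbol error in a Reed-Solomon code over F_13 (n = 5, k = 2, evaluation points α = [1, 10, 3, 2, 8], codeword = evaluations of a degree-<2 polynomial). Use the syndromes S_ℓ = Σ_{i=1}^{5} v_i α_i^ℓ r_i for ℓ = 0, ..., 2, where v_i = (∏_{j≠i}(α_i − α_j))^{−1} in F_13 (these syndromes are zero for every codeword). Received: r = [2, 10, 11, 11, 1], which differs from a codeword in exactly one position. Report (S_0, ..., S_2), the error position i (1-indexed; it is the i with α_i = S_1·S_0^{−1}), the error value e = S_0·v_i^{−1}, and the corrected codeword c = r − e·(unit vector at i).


S = (6, 12, 11), error at position 4, error magnitude e = 11, c = [2, 10, 11, 0, 1].

Step 1: column multipliers v_i = (∏_{j≠i}(α_i − α_j))^{−1} mod 13.
  i = 1 (α = 1): (1−10)(1−3)(1−2)(1−8) = (−9)·(−2)·(−1)·(−7) = 126 ≡ 9, so v_1 = 9^{−1} = 3 (mod 13).
  i = 2 (α = 10): (10−1)(10−3)(10−2)(10−8) = 9·7·8·2 = 1008 ≡ 7, so v_2 = 7^{−1} = 2 (mod 13).
  i = 3 (α = 3): (3−1)(3−10)(3−2)(3−8) = 2·(−7)·1·(−5) = 70 ≡ 5, so v_3 = 5^{−1} = 8 (mod 13).
  i = 4 (α = 2): (2−1)(2−10)(2−3)(2−8) = 1·(−8)·(−1)·(−6) = −48 ≡ 4, so v_4 = 4^{−1} = 10 (mod 13).
  i = 5 (α = 8): (8−1)(8−10)(8−3)(8−2) = 7·(−2)·5·6 = −420 ≡ 9, so v_5 = 9^{−1} = 3 (mod 13).
  v = [3, 2, 8, 10, 3].
Step 2: syndromes of r = [2, 10, 11, 11, 1] (all sums mod 13).
  S_0 = Σ v_i r_i = 3·2 + 2·10 + 8·11 + 10·11 + 3·1 = 227 ≡ 6.
  S_1 = Σ v_i α_i r_i = 3·1·2 + 2·10·10 + 8·3·11 + 10·2·11 + 3·8·1 = 714 ≡ 12.
  α_i^2 mod 13 = [1, 9, 9, 4, 12].
  S_2 = Σ v_i α_i^2 r_i = 3·1·2 + 2·9·10 + 8·9·11 + 10·4·11 + 3·12·1 = 1454 ≡ 11.
  S = (6, 12, 11) ≠ 0, so r is not a codeword (an error is present).
Step 3: locate the error. For a single error e at position i, S_ℓ = v_i·e·α_i^ℓ, so α_err = S_1/S_0.
  S_0^{−1} = 6^{−1} = 11 (mod 13), so α_err = 12·11 = 132 ≡ 2 = α_4. Error position i = 4.
  Consistency check: S_2/S_1 = 11·12 = 132 ≡ 2 = α_err ✓ (single-error assumption holds).
Step 4: error magnitude e = S_0/v_4 = S_0·∏_{j≠4}(α_4 − α_j) = 6·4 = 24 ≡ 11 (mod 13).
Step 5: correct position 4: c_4 = r_4 − e = 11 − 11 ≡ 0 (mod 13). Hence c = [2, 10, 11, 0, 1].
  Check: interpolating c through the α_i gives m(x) = 4 + 11·x (degree < 2) with m(α_i) = c_i for every i, so c is indeed a codeword.


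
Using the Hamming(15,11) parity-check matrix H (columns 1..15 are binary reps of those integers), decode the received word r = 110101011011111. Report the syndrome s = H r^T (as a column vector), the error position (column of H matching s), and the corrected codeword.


s = (1, 0, 1, 1)^T, error position = 11, corrected codeword c = 110101011001111

Compute s = H r^T mod 2 one row at a time:
  s_1 = 1 + 1 + 0 + 1 + 1 + 1 + 1 + 1 = 7 ≡ 1 (mod 2).
  s_2 = 1 + 0 + 1 + 0 + 1 + 1 + 1 + 1 = 6 ≡ 0 (mod 2).
  s_3 = 1 + 0 + 1 + 0 + 0 + 1 + 1 + 1 = 5 ≡ 1 (mod 2).
  s_4 = 1 + 0 + 0 + 0 + 1 + 1 + 1 + 1 = 5 ≡ 1 (mod 2).
s = (1, 0, 1, 1)^T — this equals column 11 of H (binary 1011), so error is at position 11.
Correct: flip bit 11 of r = 110101011011111 to get c = 110101011001111.


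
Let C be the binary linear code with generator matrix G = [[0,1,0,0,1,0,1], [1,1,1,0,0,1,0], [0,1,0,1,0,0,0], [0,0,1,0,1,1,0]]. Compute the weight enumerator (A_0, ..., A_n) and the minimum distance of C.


Weight distribution: A_0 = 1, A_2 = 2, A_3 = 5, A_4 = 5, A_5 = 2, A_7 = 1. Minimum distance d = 2.

Enumerate all 2^4 = 16 messages m ∈ F_2^4.
For each, compute codeword c = mG in F_2^7, then tally its weight.
  m = 0000 → c = 0000000, weight = 0.
  m = 1000 → c = 0100101, weight = 3.
  m = 0100 → c = 1110010, weight = 4.
  m = 1100 → c = 1010111, weight = 5.
  m = 0010 → c = 0101000, weight = 2.
  m = 1010 → c = 0001101, weight = 3.
  m = 0110 → c = 1011010, weight = 4.
  m = 1110 → c = 1111111, weight = 7.
  m = 0001 → c = 0010110, weight = 3.
  m = 1001 → c = 0110011, weight = 4.
  m = 0101 → c = 1100100, weight = 3.
  m = 1101 → c = 1000001, weight = 2.
  m = 0011 → c = 0111110, weight = 5.
  m = 1011 → c = 0011011, weight = 4.
  m = 0111 → c = 1001100, weight = 3.
  m = 1111 → c = 1101001, weight = 4.
Tally weights:
  weight 0: 1 codewords.
  weight 2: 2 codewords.
  weight 3: 5 codewords.
  weight 4: 5 codewords.
  weight 5: 2 codewords.
  weight 7: 1 codewords.
Minimum distance d = smallest w > 0 with A_w > 0 = 2.
Sanity: Σ A_w = 16 = 2^4 = 16 ✓.


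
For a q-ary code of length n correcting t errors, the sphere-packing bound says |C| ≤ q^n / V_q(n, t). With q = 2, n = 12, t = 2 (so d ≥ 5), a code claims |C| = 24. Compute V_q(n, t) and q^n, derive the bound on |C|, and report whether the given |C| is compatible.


V_q(n, t) = 79, q^n = 4096, Hamming bound = 51, |C| = 24 ≤ bound (satisfied).

Step 1: Compute V_q(n, t) = Σ_{j=0}^2 C(n, j) (q−1)^j.
  j = 0: C(12,0)·(1)^0 = 1·1 = 1.
  j = 1: C(12,1)·(1)^1 = 12·1 = 12.
  j = 2: C(12,2)·(1)^2 = 66·1 = 66.
  V_q(n, t) = 1 + 12 + 66 = 79.
Step 2: q^n = 2^12 = 4096.
Step 3: Hamming bound ⌊q^n / V_q(n,t)⌋ = ⌊4096/79⌋ = 51.
Step 4: Compare |C| = 24 to 51: satisfied.
The claimed |C| lies below the Hamming bound.


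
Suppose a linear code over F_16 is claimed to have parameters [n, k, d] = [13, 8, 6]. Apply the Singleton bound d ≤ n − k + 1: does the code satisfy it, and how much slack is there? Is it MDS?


Singleton RHS = n − k + 1 = 6, slack = 0, bound satisfied, MDS.

Singleton bound: d ≤ n − k + 1.
Here n = 13, k = 8, so n − k + 1 = 6.
Given d = 6, check d ≤ 6: YES.
Slack = (n − k + 1) − d = 0.
The code is MDS (slack = 0).
Description: the claimed parameters are [13, 8, 6]_16; such a code would be MDS (meets Singleton bound).


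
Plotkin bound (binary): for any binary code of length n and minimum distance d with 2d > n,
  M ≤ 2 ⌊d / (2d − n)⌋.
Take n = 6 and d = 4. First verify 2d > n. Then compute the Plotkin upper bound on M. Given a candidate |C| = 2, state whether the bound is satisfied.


Plotkin bound M ≤ 4; given |C| = 2 ≤ bound (satisfied).

Check applicability: 2d = 8, n = 6.
2d − n = 2 > 0, so Plotkin applies.
Compute d/(2d−n) = 4/2 ≈ 2.0000.
⌊d/(2d−n)⌋ = 2.
Plotkin bound: M ≤ 2·2 = 4.
Given |C| = 2, check: satisfied.
This |C| is below the Plotkin bound.


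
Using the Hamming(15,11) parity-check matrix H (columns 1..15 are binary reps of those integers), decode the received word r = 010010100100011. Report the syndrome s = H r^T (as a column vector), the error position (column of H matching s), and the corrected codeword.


s = (1, 0, 1, 1)^T, error position = 11, corrected codeword c = 010010100110011

Compute s = H r^T mod 2 one row at a time:
  s_1 = 0 + 0 + 1 + 0 + 0 + 0 + 1 + 1 = 3 ≡ 1 (mod 2).
  s_2 = 0 + 1 + 0 + 1 + 0 + 0 + 1 + 1 = 4 ≡ 0 (mod 2).
  s_3 = 1 + 0 + 0 + 1 + 1 + 0 + 1 + 1 = 5 ≡ 1 (mod 2).
  s_4 = 0 + 0 + 1 + 1 + 0 + 0 + 0 + 1 = 3 ≡ 1 (mod 2).
s = (1, 0, 1, 1)^T — this equals column 11 of H (binary 1011), so error is at position 11.
Correct: flip bit 11 of r = 010010100100011 to get c = 010010100110011.


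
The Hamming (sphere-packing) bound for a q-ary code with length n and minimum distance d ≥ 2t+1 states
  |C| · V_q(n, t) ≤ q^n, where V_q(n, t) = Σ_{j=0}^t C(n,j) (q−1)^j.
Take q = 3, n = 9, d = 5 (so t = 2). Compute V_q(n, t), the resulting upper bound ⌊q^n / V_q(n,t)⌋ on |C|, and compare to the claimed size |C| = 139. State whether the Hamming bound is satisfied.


V_q(n, t) = 163, q^n = 19683, Hamming bound = 120, |C| = 139 > bound (violated).

Step 1: Compute V_q(n, t) = Σ_{j=0}^2 C(n, j) (q−1)^j.
  j = 0: C(9,0)·(2)^0 = 1·1 = 1.
  j = 1: C(9,1)·(2)^1 = 9·2 = 18.
  j = 2: C(9,2)·(2)^2 = 36·4 = 144.
  V_q(n, t) = 1 + 18 + 144 = 163.
Step 2: q^n = 3^9 = 19683.
Step 3: Hamming bound ⌊q^n / V_q(n,t)⌋ = ⌊19683/163⌋ = 120.
Step 4: Compare |C| = 139 to 120: violated.
The claimed |C| lies above the Hamming bound, so no 3-ary code of length 9 with d ≥ 5 can have 139 codewords.


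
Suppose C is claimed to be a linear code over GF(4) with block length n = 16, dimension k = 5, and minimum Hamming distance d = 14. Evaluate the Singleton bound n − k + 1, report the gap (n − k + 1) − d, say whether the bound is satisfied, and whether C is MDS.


Singleton RHS = n − k + 1 = 12, slack = -2, bound violated (no such code; not MDS).

Singleton bound: d ≤ n − k + 1.
Here n = 16, k = 5, so n − k + 1 = 12.
Given d = 14, check d ≤ 12: NO.
Slack = (n − k + 1) − d = -2.
The slack is negative: d = 14 exceeds n − k + 1 = 12 by 2, so the Singleton bound is violated and no linear [16, 5, 14]_4 code can exist. In particular it is not MDS (MDS requires d = n − k + 1 exactly).
Description: the claimed parameters are [16, 5, 14]_4; such a code would be impossible (violates the Singleton bound).


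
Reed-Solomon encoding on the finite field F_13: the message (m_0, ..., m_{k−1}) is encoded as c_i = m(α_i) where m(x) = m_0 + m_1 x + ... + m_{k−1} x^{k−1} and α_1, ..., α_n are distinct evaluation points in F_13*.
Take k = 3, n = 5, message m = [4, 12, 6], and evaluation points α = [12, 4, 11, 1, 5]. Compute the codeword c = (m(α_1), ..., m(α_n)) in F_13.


c = [11, 5, 4, 9, 6]

Message polynomial: m(x) = 4 + 12·x + 6·x^2 (mod 13).
For each evaluation point α_i, compute m(α_i) mod 13:
  α_1 = 12: Horner steps 6 → 6 → 11, so m(12) = 11.
  α_2 = 4: Horner steps 6 → 10 → 5, so m(4) = 5.
  α_3 = 11: Horner steps 6 → 0 → 4, so m(11) = 4.
  α_4 = 1: Horner steps 6 → 5 → 9, so m(1) = 9.
  α_5 = 5: Horner steps 6 → 3 → 6, so m(5) = 6.
Codeword c = [11, 5, 4, 9, 6] ∈ F_13^5.


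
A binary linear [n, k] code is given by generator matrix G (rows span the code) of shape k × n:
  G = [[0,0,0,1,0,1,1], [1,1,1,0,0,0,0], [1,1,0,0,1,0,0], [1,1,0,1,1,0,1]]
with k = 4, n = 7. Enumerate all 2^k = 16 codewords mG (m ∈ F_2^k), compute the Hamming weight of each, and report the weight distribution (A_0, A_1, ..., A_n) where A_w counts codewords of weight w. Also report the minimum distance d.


Weight distribution: A_0 = 1, A_1 = 1, A_2 = 2, A_3 = 4, A_4 = 3, A_5 = 3, A_6 = 2. Minimum distance d = 1.

Enumerate all 2^4 = 16 messages m ∈ F_2^4.
For each, compute codeword c = mG in F_2^7, then tally its weight.
  m = 0000 → c = 0000000, weight = 0.
  m = 1000 → c = 0001011, weight = 3.
  m = 0100 → c = 1110000, weight = 3.
  m = 1100 → c = 1111011, weight = 6.
  m = 0010 → c = 1100100, weight = 3.
  m = 1010 → c = 1101111, weight = 6.
  m = 0110 → c = 0010100, weight = 2.
  m = 1110 → c = 0011111, weight = 5.
  m = 0001 → c = 1101101, weight = 5.
  m = 1001 → c = 1100110, weight = 4.
  m = 0101 → c = 0011101, weight = 4.
  m = 1101 → c = 0010110, weight = 3.
  m = 0011 → c = 0001001, weight = 2.
  m = 1011 → c = 0000010, weight = 1.
  m = 0111 → c = 1111001, weight = 5.
  m = 1111 → c = 1110010, weight = 4.
Tally weights:
  weight 0: 1 codewords.
  weight 1: 1 codewords.
  weight 2: 2 codewords.
  weight 3: 4 codewords.
  weight 4: 3 codewords.
  weight 5: 3 codewords.
  weight 6: 2 codewords.
Minimum distance d = smallest w > 0 with A_w > 0 = 1.
Sanity: Σ A_w = 16 = 2^4 = 16 ✓.


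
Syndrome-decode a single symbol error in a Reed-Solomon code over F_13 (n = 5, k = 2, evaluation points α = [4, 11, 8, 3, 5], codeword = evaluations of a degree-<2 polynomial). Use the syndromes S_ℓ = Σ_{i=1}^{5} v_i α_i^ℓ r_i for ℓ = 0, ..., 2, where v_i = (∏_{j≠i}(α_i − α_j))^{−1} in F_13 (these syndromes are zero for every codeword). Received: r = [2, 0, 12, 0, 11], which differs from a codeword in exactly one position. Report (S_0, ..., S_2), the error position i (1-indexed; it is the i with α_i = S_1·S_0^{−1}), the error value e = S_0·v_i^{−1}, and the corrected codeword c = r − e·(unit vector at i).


S = (10, 4, 12), error at position 4, error magnitude e = 7, c = [2, 0, 12, 6, 11].

Step 1: column multipliers v_i = (∏_{j≠i}(α_i − α_j))^{−1} mod 13.
  i = 1 (α = 4): (4−11)(4−8)(4−3)(4−5) = (−7)·(−4)·1·(−1) = −28 ≡ 11, so v_1 = 11^{−1} = 6 (mod 13).
  i = 2 (α = 11): (11−4)(11−8)(11−3)(11−5) = 7·3·8·6 = 1008 ≡ 7, so v_2 = 7^{−1} = 2 (mod 13).
  i = 3 (α = 8): (8−4)(8−11)(8−3)(8−5) = 4·(−3)·5·3 = −180 ≡ 2, so v_3 = 2^{−1} = 7 (mod 13).
  i = 4 (α = 3): (3−4)(3−11)(3−8)(3−5) = (−1)·(−8)·(−5)·(−2) = 80 ≡ 2, so v_4 = 2^{−1} = 7 (mod 13).
  i = 5 (α = 5): (5−4)(5−11)(5−8)(5−3) = 1·(−6)·(−3)·2 = 36 ≡ 10, so v_5 = 10^{−1} = 4 (mod 13).
  v = [6, 2, 7, 7, 4].
Step 2: syndromes of r = [2, 0, 12, 0, 11] (all sums mod 13).
  S_0 = Σ v_i r_i = 6·2 + 2·0 + 7·12 + 7·0 + 4·11 = 140 ≡ 10.
  S_1 = Σ v_i α_i r_i = 6·4·2 + 2·11·0 + 7·8·12 + 7·3·0 + 4·5·11 = 940 ≡ 4.
  α_i^2 mod 13 = [3, 4, 12, 9, 12].
  S_2 = Σ v_i α_i^2 r_i = 6·3·2 + 2·4·0 + 7·12·12 + 7·9·0 + 4·12·11 = 1572 ≡ 12.
  S = (10, 4, 12) ≠ 0, so r is not a codeword (an error is present).
Step 3: locate the error. For a single error e at position i, S_ℓ = v_i·e·α_i^ℓ, so α_err = S_1/S_0.
  S_0^{−1} = 10^{−1} = 4 (mod 13), so α_err = 4·4 = 16 ≡ 3 = α_4. Error position i = 4.
  Consistency check: S_2/S_1 = 12·10 = 120 ≡ 3 = α_err ✓ (single-error assumption holds).
Step 4: error magnitude e = S_0/v_4 = S_0·∏_{j≠4}(α_4 − α_j) = 10·2 = 20 ≡ 7 (mod 13).
Step 5: correct position 4: c_4 = r_4 − e = 0 − 7 ≡ 6 (mod 13). Hence c = [2, 0, 12, 6, 11].
  Check: interpolating c through the α_i gives m(x) = 5 + 9·x (degree < 2) with m(α_i) = c_i for every i, so c is indeed a codeword.


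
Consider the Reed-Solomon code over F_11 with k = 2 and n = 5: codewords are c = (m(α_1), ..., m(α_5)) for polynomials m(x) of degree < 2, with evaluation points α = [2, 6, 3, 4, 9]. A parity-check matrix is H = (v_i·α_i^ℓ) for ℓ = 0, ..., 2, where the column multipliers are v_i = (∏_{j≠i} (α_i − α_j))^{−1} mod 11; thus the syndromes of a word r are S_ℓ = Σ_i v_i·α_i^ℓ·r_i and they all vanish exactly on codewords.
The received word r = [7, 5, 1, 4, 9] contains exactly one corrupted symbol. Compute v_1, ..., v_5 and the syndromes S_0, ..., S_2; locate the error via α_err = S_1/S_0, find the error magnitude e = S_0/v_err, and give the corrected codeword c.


S = (1, 4, 5), error at position 4, error magnitude e = 9, c = [7, 5, 1, 6, 9].

Step 1: column multipliers v_i = (∏_{j≠i}(α_i − α_j))^{−1} mod 11.
  i = 1 (α = 2): (2−6)(2−3)(2−4)(2−9) = (−4)·(−1)·(−2)·(−7) = 56 ≡ 1, so v_1 = 1^{−1} = 1 (mod 11).
  i = 2 (α = 6): (6−2)(6−3)(6−4)(6−9) = 4·3·2·(−3) = −72 ≡ 5, so v_2 = 5^{−1} = 9 (mod 11).
  i = 3 (α = 3): (3−2)(3−6)(3−4)(3−9) = 1·(−3)·(−1)·(−6) = −18 ≡ 4, so v_3 = 4^{−1} = 3 (mod 11).
  i = 4 (α = 4): (4−2)(4−6)(4−3)(4−9) = 2·(−2)·1·(−5) = 20 ≡ 9, so v_4 = 9^{−1} = 5 (mod 11).
  i = 5 (α = 9): (9−2)(9−6)(9−3)(9−4) = 7·3·6·5 = 630 ≡ 3, so v_5 = 3^{−1} = 4 (mod 11).
  v = [1, 9, 3, 5, 4].
Step 2: syndromes of r = [7, 5, 1, 4, 9] (all sums mod 11).
  S_0 = Σ v_i r_i = 1·7 + 9·5 + 3·1 + 5·4 + 4·9 = 111 ≡ 1.
  S_1 = Σ v_i α_i r_i = 1·2·7 + 9·6·5 + 3·3·1 + 5·4·4 + 4·9·9 = 697 ≡ 4.
  α_i^2 mod 11 = [4, 3, 9, 5, 4].
  S_2 = Σ v_i α_i^2 r_i = 1·4·7 + 9·3·5 + 3·9·1 + 5·5·4 + 4·4·9 = 434 ≡ 5.
  S = (1, 4, 5) ≠ 0, so r is not a codeword (an error is present).
Step 3: locate the error. For a single error e at position i, S_ℓ = v_i·e·α_i^ℓ, so α_err = S_1/S_0.
  S_0^{−1} = 1^{−1} = 1 (mod 11), so α_err = 4·1 = 4 ≡ 4 = α_4. Error position i = 4.
  Consistency check: S_2/S_1 = 5·3 = 15 ≡ 4 = α_err ✓ (single-error assumption holds).
Step 4: error magnitude e = S_0/v_4 = S_0·∏_{j≠4}(α_4 − α_j) = 1·9 = 9 ≡ 9 (mod 11).
Step 5: correct position 4: c_4 = r_4 − e = 4 − 9 ≡ 6 (mod 11). Hence c = [7, 5, 1, 6, 9].
  Check: interpolating c through the α_i gives m(x) = 8 + 5·x (degree < 2) with m(α_i) = c_i for every i, so c is indeed a codeword.


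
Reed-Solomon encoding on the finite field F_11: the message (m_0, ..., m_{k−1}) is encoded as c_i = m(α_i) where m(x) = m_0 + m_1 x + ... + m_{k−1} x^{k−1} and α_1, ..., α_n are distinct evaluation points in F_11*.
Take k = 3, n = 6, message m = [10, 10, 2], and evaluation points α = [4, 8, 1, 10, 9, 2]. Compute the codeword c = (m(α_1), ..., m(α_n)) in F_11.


c = [5, 9, 0, 2, 9, 5]

Message polynomial: m(x) = 10 + 10·x + 2·x^2 (mod 11).
For each evaluation point α_i, compute m(α_i) mod 11:
  α_1 = 4: Horner steps 2 → 7 → 5, so m(4) = 5.
  α_2 = 8: Horner steps 2 → 4 → 9, so m(8) = 9.
  α_3 = 1: Horner steps 2 → 1 → 0, so m(1) = 0.
  α_4 = 10: Horner steps 2 → 8 → 2, so m(10) = 2.
  α_5 = 9: Horner steps 2 → 6 → 9, so m(9) = 9.
  α_6 = 2: Horner steps 2 → 3 → 5, so m(2) = 5.
Codeword c = [5, 9, 0, 2, 9, 5] ∈ F_11^6.


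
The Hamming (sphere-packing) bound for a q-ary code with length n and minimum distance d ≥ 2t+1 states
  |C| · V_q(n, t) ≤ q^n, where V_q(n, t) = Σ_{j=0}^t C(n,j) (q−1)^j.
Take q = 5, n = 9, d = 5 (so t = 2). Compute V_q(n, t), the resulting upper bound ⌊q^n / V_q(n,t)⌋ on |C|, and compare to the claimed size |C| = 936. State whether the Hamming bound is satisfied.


V_q(n, t) = 613, q^n = 1953125, Hamming bound = 3186, |C| = 936 ≤ bound (satisfied).

Step 1: Compute V_q(n, t) = Σ_{j=0}^2 C(n, j) (q−1)^j.
  j = 0: C(9,0)·(4)^0 = 1·1 = 1.
  j = 1: C(9,1)·(4)^1 = 9·4 = 36.
  j = 2: C(9,2)·(4)^2 = 36·16 = 576.
  V_q(n, t) = 1 + 36 + 576 = 613.
Step 2: q^n = 5^9 = 1953125.
Step 3: Hamming bound ⌊q^n / V_q(n,t)⌋ = ⌊1953125/613⌋ = 3186.
Step 4: Compare |C| = 936 to 3186: satisfied.
The claimed |C| lies below the Hamming bound.
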